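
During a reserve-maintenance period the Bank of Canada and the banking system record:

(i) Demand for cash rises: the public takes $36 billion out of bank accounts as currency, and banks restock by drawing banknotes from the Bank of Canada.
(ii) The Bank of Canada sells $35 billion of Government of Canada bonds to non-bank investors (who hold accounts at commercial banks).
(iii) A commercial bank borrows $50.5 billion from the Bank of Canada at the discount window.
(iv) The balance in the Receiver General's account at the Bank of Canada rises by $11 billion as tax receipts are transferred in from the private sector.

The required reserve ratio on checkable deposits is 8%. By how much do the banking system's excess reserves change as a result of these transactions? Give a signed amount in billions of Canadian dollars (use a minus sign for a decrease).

Currency withdrawal $36 billion: reserves −$36B, deposits −$36B.
Asset sale (to non-banks) $35 billion: reserves −$35B, deposits −$35B.
Discount-window loan $50.5 billion: reserves +$50.5B, deposits 0.
Government account inflow $11 billion: reserves −$11B, deposits −$11B.
Totals: Δreserves = −$31.5B, Δdeposits = −$82B.
Δrequired reserves = 8% × −$82B = −$6.56B.
Δexcess reserves = Δreserves − Δrequired = −$31.5B − (−$6.56B) = -$24.94 billion.

-$24.94 billion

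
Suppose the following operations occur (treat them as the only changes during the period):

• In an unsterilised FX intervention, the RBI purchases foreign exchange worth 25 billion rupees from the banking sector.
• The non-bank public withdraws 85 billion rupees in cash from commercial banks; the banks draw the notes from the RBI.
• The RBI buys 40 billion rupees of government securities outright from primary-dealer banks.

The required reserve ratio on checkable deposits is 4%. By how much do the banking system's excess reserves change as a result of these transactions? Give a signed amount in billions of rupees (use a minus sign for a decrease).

FX purchase 25 billion rupees: reserves +25B, deposits 0.
Currency withdrawal 85 billion rupees: reserves −85B, deposits −85B.
OMO purchase (from banks) 40 billion rupees: reserves +40B, deposits 0.
Totals: Δreserves = −20B, Δdeposits = −85B.
Δrequired reserves = 4% × −85B = −3.4B.
Δexcess reserves = Δreserves − Δrequired = −20B − (−3.4B) = -16.6 billion.

-16.6 billion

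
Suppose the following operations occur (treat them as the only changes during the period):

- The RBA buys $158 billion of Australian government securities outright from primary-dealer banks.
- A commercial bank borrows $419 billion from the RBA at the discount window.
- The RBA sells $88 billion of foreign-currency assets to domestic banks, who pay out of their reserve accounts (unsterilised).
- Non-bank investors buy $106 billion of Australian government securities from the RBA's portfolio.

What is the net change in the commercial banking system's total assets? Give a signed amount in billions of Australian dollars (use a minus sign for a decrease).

+$313 billion

OMO purchase (from banks) $158 billion: just an asset swap on bank balance sheets → 0.
Discount-window loan $419 billion: bank balance sheets expand → +$419B.
FX sale $88 billion: just an asset swap on bank balance sheets → 0.
Asset sale (to non-banks) $106 billion: bank balance sheets shrink → −$106B.
Net: 0 + 419 + 0 − 106 = +$313 billion.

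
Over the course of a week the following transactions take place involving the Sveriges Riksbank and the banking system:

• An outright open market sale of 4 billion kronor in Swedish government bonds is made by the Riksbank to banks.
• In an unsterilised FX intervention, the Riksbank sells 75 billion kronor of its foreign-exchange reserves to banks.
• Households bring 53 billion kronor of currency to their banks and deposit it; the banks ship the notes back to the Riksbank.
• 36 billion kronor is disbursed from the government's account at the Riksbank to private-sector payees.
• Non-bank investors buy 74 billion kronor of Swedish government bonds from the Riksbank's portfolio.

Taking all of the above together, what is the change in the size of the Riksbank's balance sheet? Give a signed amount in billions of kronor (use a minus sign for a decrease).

OMO sale (to banks) 4 billion kronor: a Riksbank asset is shed → −4B.
FX sale 75 billion kronor: a Riksbank asset is shed → −75B.
Currency deposit 53 billion kronor: only the composition of liabilities changes → 0.
Government spending 36 billion kronor: only the composition of liabilities changes → 0.
Asset sale (to non-banks) 74 billion kronor: a Riksbank asset is shed → −74B.
Net: −4 − 75 + 0 + 0 − 74 = -153 billion.

-153 billion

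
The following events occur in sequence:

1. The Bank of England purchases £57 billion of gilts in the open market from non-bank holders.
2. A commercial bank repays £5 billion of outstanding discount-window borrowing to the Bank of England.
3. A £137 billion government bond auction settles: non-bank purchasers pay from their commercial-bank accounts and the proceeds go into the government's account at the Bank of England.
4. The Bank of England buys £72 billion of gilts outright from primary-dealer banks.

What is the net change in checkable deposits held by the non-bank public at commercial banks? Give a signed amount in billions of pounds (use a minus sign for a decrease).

-£80 billion

Asset purchase (from non-banks) £57 billion: non-bank counterparties' bank balances rise → +£57B.
Discount-window repayment £5 billion: the counterparty is a bank, so public deposits are unchanged → 0.
Government account inflow £137 billion: non-bank counterparties' bank balances fall → −£137B.
OMO purchase (from banks) £72 billion: the counterparty is a bank, so public deposits are unchanged → 0.
Net: 57 + 0 − 137 + 0 = -£80 billion.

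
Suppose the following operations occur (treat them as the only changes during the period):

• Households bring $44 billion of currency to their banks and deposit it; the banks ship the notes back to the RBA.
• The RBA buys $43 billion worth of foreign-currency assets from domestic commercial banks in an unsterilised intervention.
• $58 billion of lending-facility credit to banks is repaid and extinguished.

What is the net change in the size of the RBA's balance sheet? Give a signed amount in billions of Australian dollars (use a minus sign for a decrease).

-$15 billion

Currency deposit $44 billion: only the composition of liabilities changes → 0.
FX purchase $43 billion: an RBA asset is acquired → +$43B.
Discount-window repayment $58 billion: an RBA asset is shed → −$58B.
Net: 0 + 43 − 58 = -$15 billion.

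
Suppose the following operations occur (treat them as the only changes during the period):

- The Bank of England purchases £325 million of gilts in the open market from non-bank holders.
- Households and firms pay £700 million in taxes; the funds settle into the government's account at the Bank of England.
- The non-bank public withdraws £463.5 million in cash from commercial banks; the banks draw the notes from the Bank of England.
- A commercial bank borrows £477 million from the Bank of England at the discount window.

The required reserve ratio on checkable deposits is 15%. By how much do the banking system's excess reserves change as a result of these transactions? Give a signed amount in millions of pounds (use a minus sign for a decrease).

-£235.725 million

Asset purchase (from non-banks) £325 million: reserves +£325M, deposits +£325M.
Government account inflow £700 million: reserves −£700M, deposits −£700M.
Currency withdrawal £463.5 million: reserves −£463.5M, deposits −£463.5M.
Discount-window loan £477 million: reserves +£477M, deposits 0.
Totals: Δreserves = −£361.5M, Δdeposits = −£838.5M.
Δrequired reserves = 15% × −£838.5M = −£125.775M.
Δexcess reserves = Δreserves − Δrequired = −£361.5M − (−£125.775M) = -£235.725 million.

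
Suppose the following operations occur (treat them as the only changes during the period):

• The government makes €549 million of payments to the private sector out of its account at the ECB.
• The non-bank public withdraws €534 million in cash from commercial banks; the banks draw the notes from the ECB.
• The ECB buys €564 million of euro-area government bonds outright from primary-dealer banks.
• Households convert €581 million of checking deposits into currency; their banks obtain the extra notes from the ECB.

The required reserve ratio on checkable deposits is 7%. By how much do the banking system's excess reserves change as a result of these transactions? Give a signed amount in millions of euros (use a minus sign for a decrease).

Government spending €549 million: reserves +€549M, deposits +€549M.
Currency withdrawal €534 million: reserves −€534M, deposits −€534M.
OMO purchase (from banks) €564 million: reserves +€564M, deposits 0.
Currency withdrawal €581 million: reserves −€581M, deposits −€581M.
Totals: Δreserves = −€2M, Δdeposits = −€566M.
Δrequired reserves = 7% × −€566M = −€39.62M.
Δexcess reserves = Δreserves − Δrequired = −€2M − (−€39.62M) = +€37.62 million.

+€37.62 million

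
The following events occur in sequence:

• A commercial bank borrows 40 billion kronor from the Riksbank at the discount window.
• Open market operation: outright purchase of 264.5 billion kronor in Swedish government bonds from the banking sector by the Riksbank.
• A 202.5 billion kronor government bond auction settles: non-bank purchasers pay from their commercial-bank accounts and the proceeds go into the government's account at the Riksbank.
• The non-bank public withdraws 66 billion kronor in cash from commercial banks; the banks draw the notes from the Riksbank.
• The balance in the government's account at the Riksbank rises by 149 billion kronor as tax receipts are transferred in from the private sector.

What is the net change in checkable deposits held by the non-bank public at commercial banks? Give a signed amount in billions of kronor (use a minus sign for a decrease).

-417.5 billion

Discount-window loan 40 billion kronor: the counterparty is a bank, so public deposits are unchanged → 0.
OMO purchase (from banks) 264.5 billion kronor: the counterparty is a bank, so public deposits are unchanged → 0.
Government account inflow 202.5 billion kronor: non-bank counterparties' bank balances fall → −202.5B.
Currency withdrawal 66 billion kronor: non-bank counterparties' bank balances fall → −66B.
Government account inflow 149 billion kronor: non-bank counterparties' bank balances fall → −149B.
Net: 0 + 0 − 202.5 − 66 − 149 = -417.5 billion.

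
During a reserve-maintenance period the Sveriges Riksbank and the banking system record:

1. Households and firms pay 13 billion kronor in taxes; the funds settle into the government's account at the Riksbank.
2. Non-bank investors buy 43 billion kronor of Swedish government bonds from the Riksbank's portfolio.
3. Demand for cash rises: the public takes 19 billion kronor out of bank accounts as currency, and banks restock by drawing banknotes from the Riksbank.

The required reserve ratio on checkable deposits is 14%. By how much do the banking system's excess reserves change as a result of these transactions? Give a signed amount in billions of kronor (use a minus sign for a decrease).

Government account inflow 13 billion kronor: reserves −13B, deposits −13B.
Asset sale (to non-banks) 43 billion kronor: reserves −43B, deposits −43B.
Currency withdrawal 19 billion kronor: reserves −19B, deposits −19B.
Totals: Δreserves = −75B, Δdeposits = −75B.
Δrequired reserves = 14% × −75B = −10.5B.
Δexcess reserves = Δreserves − Δrequired = −75B − (−10.5B) = -64.5 billion.

-64.5 billion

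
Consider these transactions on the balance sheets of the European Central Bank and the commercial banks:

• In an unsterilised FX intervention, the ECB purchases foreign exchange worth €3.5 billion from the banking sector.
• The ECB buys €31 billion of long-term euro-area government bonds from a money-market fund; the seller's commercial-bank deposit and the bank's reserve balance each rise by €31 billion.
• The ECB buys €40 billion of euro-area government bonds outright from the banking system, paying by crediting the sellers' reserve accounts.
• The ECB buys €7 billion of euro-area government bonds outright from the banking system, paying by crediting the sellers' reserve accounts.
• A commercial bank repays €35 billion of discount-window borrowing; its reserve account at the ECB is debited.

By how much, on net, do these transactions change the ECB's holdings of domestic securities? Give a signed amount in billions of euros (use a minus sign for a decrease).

ECB balance sheet:
  Assets:      Securities +€78B, Loans to banks −€35B, Foreign assets +€3.5B
  Liabilities: Bank reserves +€46.5B
So the change in the ECB's holdings of domestic securities is +€78 billion.

+€78 billion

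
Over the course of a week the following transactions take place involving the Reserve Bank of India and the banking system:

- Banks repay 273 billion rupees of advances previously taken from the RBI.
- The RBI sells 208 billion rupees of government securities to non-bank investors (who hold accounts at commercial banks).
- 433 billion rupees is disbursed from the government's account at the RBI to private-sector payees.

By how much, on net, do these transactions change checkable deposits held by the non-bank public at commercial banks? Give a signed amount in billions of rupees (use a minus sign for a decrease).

RBI balance sheet:
  Assets:      Securities −208B, Loans to banks −273B
  Liabilities: Bank reserves −48B, Government deposits −433B
Commercial banking system:
  Assets:      Reserves at CB −48B
  Liabilities: Checkable deposits +225B, Borrowings from CB −273B
So the change in checkable deposits held by the non-bank public at commercial banks is +225 billion.

+225 billion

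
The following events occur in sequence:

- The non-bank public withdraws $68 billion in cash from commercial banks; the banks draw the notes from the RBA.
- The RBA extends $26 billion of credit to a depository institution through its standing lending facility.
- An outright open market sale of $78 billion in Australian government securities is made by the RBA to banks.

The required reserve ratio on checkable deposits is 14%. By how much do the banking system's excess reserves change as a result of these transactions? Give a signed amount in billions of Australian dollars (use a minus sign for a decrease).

-$110.48 billion

Currency withdrawal $68 billion: reserves −$68B, deposits −$68B.
Discount-window loan $26 billion: reserves +$26B, deposits 0.
OMO sale (to banks) $78 billion: reserves −$78B, deposits 0.
Totals: Δreserves = −$120B, Δdeposits = −$68B.
Δrequired reserves = 14% × −$68B = −$9.52B.
Δexcess reserves = Δreserves − Δrequired = −$120B − (−$9.52B) = -$110.48 billion.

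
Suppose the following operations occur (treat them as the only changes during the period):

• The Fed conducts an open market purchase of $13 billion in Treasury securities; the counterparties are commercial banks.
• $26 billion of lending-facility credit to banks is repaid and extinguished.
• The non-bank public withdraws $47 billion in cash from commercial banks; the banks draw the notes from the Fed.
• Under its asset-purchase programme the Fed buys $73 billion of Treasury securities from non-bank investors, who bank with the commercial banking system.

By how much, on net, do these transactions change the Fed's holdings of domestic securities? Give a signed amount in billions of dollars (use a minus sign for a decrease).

+$86 billion

Fed balance sheet:
  Assets:      Securities +$86B, Loans to banks −$26B
  Liabilities: Bank reserves +$13B, Currency in circulation +$47B
Commercial banking system:
  Assets:      Reserves at CB +$13B, Securities −$13B
  Liabilities: Checkable deposits +$26B, Borrowings from CB −$26B
So the change in the Fed's holdings of domestic securities is +$86 billion.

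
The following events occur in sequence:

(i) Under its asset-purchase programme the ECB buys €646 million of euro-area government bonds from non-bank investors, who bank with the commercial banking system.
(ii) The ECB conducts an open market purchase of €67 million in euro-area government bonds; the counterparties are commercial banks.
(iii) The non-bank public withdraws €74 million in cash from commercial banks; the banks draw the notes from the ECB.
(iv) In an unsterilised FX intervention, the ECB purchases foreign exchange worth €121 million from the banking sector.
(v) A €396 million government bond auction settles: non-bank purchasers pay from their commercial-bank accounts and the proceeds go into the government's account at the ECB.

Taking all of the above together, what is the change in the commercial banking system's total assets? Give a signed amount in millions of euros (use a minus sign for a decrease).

+€176 million

ECB balance sheet:
  Assets:      Securities +€713M, Foreign assets +€121M
  Liabilities: Bank reserves +€364M, Currency in circulation +€74M, Government deposits +€396M
Commercial banking system:
  Assets:      Reserves at CB +€364M, Securities −€67M, Foreign assets −€121M
  Liabilities: Checkable deposits +€176M
Change in total bank assets = +€176 million.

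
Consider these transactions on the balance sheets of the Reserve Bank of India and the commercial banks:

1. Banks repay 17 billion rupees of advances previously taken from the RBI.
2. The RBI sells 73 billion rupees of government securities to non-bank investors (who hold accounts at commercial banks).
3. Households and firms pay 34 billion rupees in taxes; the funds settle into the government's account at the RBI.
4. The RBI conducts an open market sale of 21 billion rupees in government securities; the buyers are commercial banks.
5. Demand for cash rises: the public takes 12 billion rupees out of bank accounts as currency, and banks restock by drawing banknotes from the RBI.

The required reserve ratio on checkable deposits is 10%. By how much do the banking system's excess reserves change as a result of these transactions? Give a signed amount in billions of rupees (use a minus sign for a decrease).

Discount-window repayment 17 billion rupees: reserves −17B, deposits 0.
Asset sale (to non-banks) 73 billion rupees: reserves −73B, deposits −73B.
Government account inflow 34 billion rupees: reserves −34B, deposits −34B.
OMO sale (to banks) 21 billion rupees: reserves −21B, deposits 0.
Currency withdrawal 12 billion rupees: reserves −12B, deposits −12B.
Totals: Δreserves = −157B, Δdeposits = −119B.
Δrequired reserves = 10% × −119B = −11.9B.
Δexcess reserves = Δreserves − Δrequired = −157B − (−11.9B) = -145.1 billion.

-145.1 billion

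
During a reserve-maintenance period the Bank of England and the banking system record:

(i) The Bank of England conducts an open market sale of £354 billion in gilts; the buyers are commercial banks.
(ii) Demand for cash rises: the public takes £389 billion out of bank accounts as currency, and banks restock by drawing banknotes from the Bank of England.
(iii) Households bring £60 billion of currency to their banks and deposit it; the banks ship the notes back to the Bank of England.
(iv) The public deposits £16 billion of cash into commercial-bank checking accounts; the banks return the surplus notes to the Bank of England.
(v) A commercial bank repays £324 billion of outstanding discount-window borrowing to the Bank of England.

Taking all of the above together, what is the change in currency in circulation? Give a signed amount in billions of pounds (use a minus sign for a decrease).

OMO sale (to banks) £354 billion: no currency enters or leaves circulation → 0.
Currency withdrawal £389 billion: notes leave the central bank → +£389B.
Currency deposit £60 billion: notes return to the central bank → −£60B.
Currency deposit £16 billion: notes return to the central bank → −£16B.
Discount-window repayment £324 billion: no currency enters or leaves circulation → 0.
Net: 0 + 389 − 60 − 16 + 0 = +£313 billion.

+£313 billion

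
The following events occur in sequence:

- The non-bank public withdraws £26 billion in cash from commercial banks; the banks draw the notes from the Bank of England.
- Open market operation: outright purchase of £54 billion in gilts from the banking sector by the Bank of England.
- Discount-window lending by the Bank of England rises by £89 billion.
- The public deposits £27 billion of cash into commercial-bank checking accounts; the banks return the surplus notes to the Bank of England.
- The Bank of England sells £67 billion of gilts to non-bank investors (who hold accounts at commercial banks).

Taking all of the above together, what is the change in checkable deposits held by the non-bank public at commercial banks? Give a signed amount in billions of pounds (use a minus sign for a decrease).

Bank of England balance sheet:
  Assets:      Securities −£13B, Loans to banks +£89B
  Liabilities: Bank reserves +£77B, Currency in circulation −£1B
Commercial banking system:
  Assets:      Reserves at CB +£77B, Securities −£54B
  Liabilities: Checkable deposits −£66B, Borrowings from CB +£89B
So the change in checkable deposits held by the non-bank public at commercial banks is -£66 billion.

-£66 billion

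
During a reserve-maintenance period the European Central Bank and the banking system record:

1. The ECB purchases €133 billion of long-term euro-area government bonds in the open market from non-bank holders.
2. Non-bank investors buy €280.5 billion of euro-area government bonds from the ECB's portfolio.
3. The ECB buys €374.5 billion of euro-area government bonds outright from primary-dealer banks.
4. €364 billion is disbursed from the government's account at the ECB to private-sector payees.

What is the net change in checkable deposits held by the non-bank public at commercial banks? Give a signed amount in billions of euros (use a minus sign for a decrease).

ECB balance sheet:
  Assets:      Securities +€227B
  Liabilities: Bank reserves +€591B, Government deposits −€364B
Commercial banking system:
  Assets:      Reserves at CB +€591B, Securities −€374.5B
  Liabilities: Checkable deposits +€216.5B
So the change in checkable deposits held by the non-bank public at commercial banks is +€216.5 billion.

+€216.5 billion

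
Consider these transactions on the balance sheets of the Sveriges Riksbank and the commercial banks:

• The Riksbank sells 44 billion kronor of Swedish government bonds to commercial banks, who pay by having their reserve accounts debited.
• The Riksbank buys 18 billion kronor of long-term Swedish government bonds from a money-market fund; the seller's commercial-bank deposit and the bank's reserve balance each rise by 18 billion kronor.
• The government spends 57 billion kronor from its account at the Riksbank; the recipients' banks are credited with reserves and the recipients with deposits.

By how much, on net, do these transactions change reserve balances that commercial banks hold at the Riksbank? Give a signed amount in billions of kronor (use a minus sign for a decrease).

+31 billion

OMO sale (to banks) 44 billion kronor: the buying banks pay out of their reserve balances → −44B.
Asset purchase (from non-banks) 18 billion kronor: the Riksbank pays by crediting reserve accounts → +18B.
Government spending 57 billion kronor: government payments flow into bank reserve accounts → +57B.
Net: −44 + 18 + 57 = +31 billion.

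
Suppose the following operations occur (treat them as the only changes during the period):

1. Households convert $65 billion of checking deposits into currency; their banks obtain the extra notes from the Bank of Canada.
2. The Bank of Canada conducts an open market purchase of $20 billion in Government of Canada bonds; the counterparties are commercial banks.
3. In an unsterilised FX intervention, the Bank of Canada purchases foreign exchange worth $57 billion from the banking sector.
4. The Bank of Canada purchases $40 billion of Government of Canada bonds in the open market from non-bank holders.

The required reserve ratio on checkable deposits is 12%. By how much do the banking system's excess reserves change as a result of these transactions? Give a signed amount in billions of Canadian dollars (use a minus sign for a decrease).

+$55 billion

Currency withdrawal $65 billion: reserves −$65B, deposits −$65B.
OMO purchase (from banks) $20 billion: reserves +$20B, deposits 0.
FX purchase $57 billion: reserves +$57B, deposits 0.
Asset purchase (from non-banks) $40 billion: reserves +$40B, deposits +$40B.
Totals: Δreserves = +$52B, Δdeposits = −$25B.
Δrequired reserves = 12% × −$25B = −$3B.
Δexcess reserves = Δreserves − Δrequired = +$52B − (−$3B) = +$55 billion.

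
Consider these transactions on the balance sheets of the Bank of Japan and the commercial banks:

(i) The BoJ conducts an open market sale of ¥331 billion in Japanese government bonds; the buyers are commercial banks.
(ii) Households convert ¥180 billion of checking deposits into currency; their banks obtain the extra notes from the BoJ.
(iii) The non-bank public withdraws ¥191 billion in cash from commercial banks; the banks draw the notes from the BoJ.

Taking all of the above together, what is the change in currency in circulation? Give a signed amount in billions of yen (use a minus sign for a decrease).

+¥371 billion

OMO sale (to banks) ¥331 billion: no currency enters or leaves circulation → 0.
Currency withdrawal ¥180 billion: notes leave the central bank → +¥180B.
Currency withdrawal ¥191 billion: notes leave the central bank → +¥191B.
Net: 0 + 180 + 191 = +¥371 billion.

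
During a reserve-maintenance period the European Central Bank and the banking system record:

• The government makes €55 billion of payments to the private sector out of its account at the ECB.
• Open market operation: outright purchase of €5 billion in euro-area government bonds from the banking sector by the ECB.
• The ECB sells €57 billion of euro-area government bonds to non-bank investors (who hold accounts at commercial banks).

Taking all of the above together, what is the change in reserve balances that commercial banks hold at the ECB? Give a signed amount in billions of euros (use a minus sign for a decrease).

Government spending €55 billion: government payments flow into bank reserve accounts → +€55B.
OMO purchase (from banks) €5 billion: the ECB pays by crediting reserve accounts → +€5B.
Asset sale (to non-banks) €57 billion: the non-bank buyers' banks settle from reserves → −€57B.
Net: 55 + 5 − 57 = +€3 billion.

+€3 billion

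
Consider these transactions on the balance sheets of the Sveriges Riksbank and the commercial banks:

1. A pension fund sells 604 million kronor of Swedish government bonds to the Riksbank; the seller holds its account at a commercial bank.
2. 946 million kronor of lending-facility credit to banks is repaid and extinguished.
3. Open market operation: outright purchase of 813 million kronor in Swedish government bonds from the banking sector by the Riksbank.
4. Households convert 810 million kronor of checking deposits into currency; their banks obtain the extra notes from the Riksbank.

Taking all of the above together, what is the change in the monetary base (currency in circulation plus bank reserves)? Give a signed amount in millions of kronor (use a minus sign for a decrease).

+471 million

Riksbank balance sheet:
  Assets:      Securities +1417M, Loans to banks −946M
  Liabilities: Bank reserves −339M, Currency in circulation +810M
Commercial banking system:
  Assets:      Reserves at CB −339M, Securities −813M
  Liabilities: Checkable deposits −206M, Borrowings from CB −946M
Monetary base = currency + reserves: +810M + (−339M) = +471 million.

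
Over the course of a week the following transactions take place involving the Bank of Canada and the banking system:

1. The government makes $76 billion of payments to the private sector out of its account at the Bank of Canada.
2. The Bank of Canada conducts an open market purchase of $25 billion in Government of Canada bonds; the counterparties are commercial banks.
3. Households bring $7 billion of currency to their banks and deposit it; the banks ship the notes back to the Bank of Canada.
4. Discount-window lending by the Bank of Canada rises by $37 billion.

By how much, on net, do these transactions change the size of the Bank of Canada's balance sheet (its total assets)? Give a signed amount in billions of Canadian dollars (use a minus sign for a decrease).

+$62 billion

Government spending $76 billion: only the composition of liabilities changes → 0.
OMO purchase (from banks) $25 billion: a Bank of Canada asset is acquired → +$25B.
Currency deposit $7 billion: only the composition of liabilities changes → 0.
Discount-window loan $37 billion: a Bank of Canada asset is acquired → +$37B.
Net: 0 + 25 + 0 + 37 = +$62 billion.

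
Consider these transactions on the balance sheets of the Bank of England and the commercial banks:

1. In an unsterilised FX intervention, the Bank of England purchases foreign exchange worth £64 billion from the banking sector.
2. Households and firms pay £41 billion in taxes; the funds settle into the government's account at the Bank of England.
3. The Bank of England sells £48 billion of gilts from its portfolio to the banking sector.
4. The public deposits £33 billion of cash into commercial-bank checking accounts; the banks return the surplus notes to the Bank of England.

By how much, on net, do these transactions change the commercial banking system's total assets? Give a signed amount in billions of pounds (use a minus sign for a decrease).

FX purchase £64 billion: just an asset swap on bank balance sheets → 0.
Government account inflow £41 billion: bank balance sheets shrink → −£41B.
OMO sale (to banks) £48 billion: just an asset swap on bank balance sheets → 0.
Currency deposit £33 billion: bank balance sheets expand → +£33B.
Net: 0 − 41 + 0 + 33 = -£8 billion.

-£8 billion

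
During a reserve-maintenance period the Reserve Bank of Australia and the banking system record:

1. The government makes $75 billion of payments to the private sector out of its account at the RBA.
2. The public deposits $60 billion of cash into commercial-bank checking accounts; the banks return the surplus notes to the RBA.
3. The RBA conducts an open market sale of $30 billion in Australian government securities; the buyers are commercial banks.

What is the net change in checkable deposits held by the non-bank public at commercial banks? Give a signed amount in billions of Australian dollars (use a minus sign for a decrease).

+$135 billion

Government spending $75 billion: non-bank counterparties' bank balances rise → +$75B.
Currency deposit $60 billion: non-bank counterparties' bank balances rise → +$60B.
OMO sale (to banks) $30 billion: the counterparty is a bank, so public deposits are unchanged → 0.
Net: 75 + 60 + 0 = +$135 billion.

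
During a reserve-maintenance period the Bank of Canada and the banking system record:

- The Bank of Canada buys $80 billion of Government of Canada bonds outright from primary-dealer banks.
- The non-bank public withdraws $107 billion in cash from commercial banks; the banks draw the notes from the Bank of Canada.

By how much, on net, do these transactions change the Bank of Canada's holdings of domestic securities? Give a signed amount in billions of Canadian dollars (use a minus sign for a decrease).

OMO purchase (from banks) $80 billion: securities added to the Bank of Canada's portfolio → +$80B.
Currency withdrawal $107 billion: the Bank of Canada's securities portfolio is untouched → 0.
Net: 80 + 0 = +$80 billion.

+$80 billion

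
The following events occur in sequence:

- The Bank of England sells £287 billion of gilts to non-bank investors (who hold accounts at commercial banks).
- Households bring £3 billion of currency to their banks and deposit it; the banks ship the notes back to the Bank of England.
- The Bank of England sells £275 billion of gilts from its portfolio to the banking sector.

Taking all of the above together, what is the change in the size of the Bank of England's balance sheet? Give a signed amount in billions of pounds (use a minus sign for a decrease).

Asset sale (to non-banks) £287 billion: a Bank of England asset is shed → −£287B.
Currency deposit £3 billion: only the composition of liabilities changes → 0.
OMO sale (to banks) £275 billion: a Bank of England asset is shed → −£275B.
Net: −287 + 0 − 275 = -£562 billion.

-£562 billion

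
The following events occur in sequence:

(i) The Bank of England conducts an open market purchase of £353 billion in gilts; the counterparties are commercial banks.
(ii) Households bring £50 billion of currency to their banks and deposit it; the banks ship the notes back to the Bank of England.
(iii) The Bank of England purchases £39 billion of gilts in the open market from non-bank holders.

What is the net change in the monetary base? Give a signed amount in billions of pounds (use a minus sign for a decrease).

OMO purchase (from banks) £353 billion: Bank of England balance sheet expands → +£353B.
Currency deposit £50 billion: just a shift between currency and reserves — both are base money → 0.
Asset purchase (from non-banks) £39 billion: Bank of England balance sheet expands → +£39B.
Net: 353 + 0 + 39 = +£392 billion.

+£392 billion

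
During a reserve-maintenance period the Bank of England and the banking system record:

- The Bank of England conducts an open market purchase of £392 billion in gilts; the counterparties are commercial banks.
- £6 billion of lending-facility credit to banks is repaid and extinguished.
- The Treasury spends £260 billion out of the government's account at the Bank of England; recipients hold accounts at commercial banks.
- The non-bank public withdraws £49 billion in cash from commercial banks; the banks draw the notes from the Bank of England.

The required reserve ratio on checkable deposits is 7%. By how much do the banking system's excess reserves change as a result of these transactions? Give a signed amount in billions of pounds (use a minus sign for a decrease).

OMO purchase (from banks) £392 billion: reserves +£392B, deposits 0.
Discount-window repayment £6 billion: reserves −£6B, deposits 0.
Government spending £260 billion: reserves +£260B, deposits +£260B.
Currency withdrawal £49 billion: reserves −£49B, deposits −£49B.
Totals: Δreserves = +£597B, Δdeposits = +£211B.
Δrequired reserves = 7% × +£211B = +£14.77B.
Δexcess reserves = Δreserves − Δrequired = +£597B − (+£14.77B) = +£582.23 billion.

+£582.23 billion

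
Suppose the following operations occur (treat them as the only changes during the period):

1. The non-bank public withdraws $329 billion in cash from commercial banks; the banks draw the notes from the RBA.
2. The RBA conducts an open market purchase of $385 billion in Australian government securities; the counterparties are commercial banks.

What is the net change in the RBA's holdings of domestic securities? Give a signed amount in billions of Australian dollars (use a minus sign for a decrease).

+$385 billion

Currency withdrawal $329 billion: the RBA's securities portfolio is untouched → 0.
OMO purchase (from banks) $385 billion: securities added to the RBA's portfolio → +$385B.
Net: 0 + 385 = +$385 billion.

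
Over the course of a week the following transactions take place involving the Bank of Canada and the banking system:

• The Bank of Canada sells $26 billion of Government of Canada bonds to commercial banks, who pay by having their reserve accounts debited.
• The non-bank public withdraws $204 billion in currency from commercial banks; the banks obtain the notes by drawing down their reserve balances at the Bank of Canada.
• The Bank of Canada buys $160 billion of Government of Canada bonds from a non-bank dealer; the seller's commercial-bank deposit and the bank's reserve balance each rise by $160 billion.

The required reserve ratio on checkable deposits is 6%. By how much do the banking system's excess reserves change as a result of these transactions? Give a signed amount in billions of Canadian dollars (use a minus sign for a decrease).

-$67.36 billion

OMO sale (to banks) $26 billion: reserves −$26B, deposits 0.
Currency withdrawal $204 billion: reserves −$204B, deposits −$204B.
Asset purchase (from non-banks) $160 billion: reserves +$160B, deposits +$160B.
Totals: Δreserves = −$70B, Δdeposits = −$44B.
Δrequired reserves = 6% × −$44B = −$2.64B.
Δexcess reserves = Δreserves − Δrequired = −$70B − (−$2.64B) = -$67.36 billion.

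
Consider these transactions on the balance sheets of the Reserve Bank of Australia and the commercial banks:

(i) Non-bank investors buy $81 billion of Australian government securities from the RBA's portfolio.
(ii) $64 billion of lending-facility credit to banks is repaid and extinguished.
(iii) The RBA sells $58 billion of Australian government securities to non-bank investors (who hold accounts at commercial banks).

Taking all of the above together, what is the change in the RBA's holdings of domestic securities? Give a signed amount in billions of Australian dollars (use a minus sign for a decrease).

RBA balance sheet:
  Assets:      Securities −$139B, Loans to banks −$64B
  Liabilities: Bank reserves −$203B
So the change in the RBA's holdings of domestic securities is -$139 billion.

-$139 billion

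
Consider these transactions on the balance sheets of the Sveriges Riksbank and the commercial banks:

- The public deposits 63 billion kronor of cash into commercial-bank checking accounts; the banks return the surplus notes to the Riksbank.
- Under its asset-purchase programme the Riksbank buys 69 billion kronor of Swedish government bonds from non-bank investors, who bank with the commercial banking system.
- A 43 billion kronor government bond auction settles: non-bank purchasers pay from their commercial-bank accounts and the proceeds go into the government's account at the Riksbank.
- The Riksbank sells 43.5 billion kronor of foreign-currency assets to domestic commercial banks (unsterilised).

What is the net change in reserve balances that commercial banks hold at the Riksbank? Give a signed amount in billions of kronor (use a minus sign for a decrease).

+45.5 billion

Riksbank balance sheet:
  Assets:      Securities +69B, Foreign assets −43.5B
  Liabilities: Bank reserves +45.5B, Currency in circulation −63B, Government deposits +43B
Commercial banking system:
  Assets:      Reserves at CB +45.5B, Foreign assets +43.5B
  Liabilities: Checkable deposits +89B
So the change in reserve balances that commercial banks hold at the Riksbank is +45.5 billion.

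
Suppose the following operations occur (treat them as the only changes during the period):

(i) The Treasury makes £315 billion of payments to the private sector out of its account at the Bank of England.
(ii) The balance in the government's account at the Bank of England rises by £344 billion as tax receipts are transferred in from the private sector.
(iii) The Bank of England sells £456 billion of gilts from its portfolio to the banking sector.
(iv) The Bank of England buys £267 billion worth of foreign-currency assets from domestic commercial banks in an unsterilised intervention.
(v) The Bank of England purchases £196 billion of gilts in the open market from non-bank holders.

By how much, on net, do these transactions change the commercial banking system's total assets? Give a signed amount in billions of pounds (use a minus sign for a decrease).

+£167 billion

Government spending £315 billion: bank balance sheets expand → +£315B.
Government account inflow £344 billion: bank balance sheets shrink → −£344B.
OMO sale (to banks) £456 billion: just an asset swap on bank balance sheets → 0.
FX purchase £267 billion: just an asset swap on bank balance sheets → 0.
Asset purchase (from non-banks) £196 billion: bank balance sheets expand → +£196B.
Net: 315 − 344 + 0 + 0 + 196 = +£167 billion.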